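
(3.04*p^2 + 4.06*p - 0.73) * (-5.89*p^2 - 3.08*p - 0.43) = -17.9056*p^4 - 33.2766*p^3 - 9.5123*p^2 + 0.5026*p + 0.3139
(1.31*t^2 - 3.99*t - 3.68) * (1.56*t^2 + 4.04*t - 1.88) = 2.0436*t^4 - 0.931999999999999*t^3 - 24.3232*t^2 - 7.366*t + 6.9184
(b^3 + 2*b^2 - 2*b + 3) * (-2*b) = -2*b^4 - 4*b^3 + 4*b^2 - 6*b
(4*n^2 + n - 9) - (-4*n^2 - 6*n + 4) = 8*n^2 + 7*n - 13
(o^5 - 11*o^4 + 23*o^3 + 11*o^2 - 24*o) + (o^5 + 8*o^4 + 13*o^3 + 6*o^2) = 2*o^5 - 3*o^4 + 36*o^3 + 17*o^2 - 24*o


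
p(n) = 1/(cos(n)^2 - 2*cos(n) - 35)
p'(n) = (2*sin(n)*cos(n) - 2*sin(n))/(cos(n)^2 - 2*cos(n) - 35)^2 = 2*(cos(n) - 1)*sin(n)/(sin(n)^2 + 2*cos(n) + 34)^2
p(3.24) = -0.03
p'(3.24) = 0.00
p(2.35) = -0.03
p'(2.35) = -0.00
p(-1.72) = -0.03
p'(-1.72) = 0.00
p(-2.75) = -0.03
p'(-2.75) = 0.00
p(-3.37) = -0.03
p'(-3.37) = -0.00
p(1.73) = -0.03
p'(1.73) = -0.00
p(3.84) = -0.03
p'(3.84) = 0.00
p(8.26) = -0.03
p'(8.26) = -0.00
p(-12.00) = -0.03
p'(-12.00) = 0.00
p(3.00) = -0.03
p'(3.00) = 0.00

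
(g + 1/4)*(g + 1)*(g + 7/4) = g^3 + 3*g^2 + 39*g/16 + 7/16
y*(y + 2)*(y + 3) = y^3 + 5*y^2 + 6*y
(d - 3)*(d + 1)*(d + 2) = d^3 - 7*d - 6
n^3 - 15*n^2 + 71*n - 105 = (n - 7)*(n - 5)*(n - 3)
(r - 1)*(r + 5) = r^2 + 4*r - 5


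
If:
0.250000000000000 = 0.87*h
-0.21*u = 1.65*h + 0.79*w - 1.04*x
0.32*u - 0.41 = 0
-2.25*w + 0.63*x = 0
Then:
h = 0.29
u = 1.28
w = 0.25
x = 0.91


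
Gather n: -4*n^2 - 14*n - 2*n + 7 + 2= -4*n^2 - 16*n + 9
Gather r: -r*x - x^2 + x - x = -r*x - x^2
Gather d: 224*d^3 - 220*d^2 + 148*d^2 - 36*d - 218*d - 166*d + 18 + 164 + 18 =224*d^3 - 72*d^2 - 420*d + 200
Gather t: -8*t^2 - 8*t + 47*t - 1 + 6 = -8*t^2 + 39*t + 5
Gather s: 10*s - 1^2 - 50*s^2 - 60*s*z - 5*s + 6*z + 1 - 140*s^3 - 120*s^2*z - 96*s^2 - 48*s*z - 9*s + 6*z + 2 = -140*s^3 + s^2*(-120*z - 146) + s*(-108*z - 4) + 12*z + 2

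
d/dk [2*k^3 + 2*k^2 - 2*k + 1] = 6*k^2 + 4*k - 2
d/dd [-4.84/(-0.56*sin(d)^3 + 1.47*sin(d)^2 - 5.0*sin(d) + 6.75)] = (-8.1312*sin(d)^2 + 14.2296*sin(d) - 24.2)*cos(d)/(0.56*sin(d)^3 - 1.47*sin(d)^2 + 5.0*sin(d) - 6.75)^2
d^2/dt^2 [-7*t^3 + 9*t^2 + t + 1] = 18 - 42*t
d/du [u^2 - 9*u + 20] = 2*u - 9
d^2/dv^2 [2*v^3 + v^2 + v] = 12*v + 2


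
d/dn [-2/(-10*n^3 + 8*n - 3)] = 4*(4 - 15*n^2)/(10*n^3 - 8*n + 3)^2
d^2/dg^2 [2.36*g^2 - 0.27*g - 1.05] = 4.72000000000000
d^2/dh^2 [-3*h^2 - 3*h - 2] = -6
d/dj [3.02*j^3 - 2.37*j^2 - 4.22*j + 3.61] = 9.06*j^2 - 4.74*j - 4.22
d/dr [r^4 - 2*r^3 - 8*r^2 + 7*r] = 4*r^3 - 6*r^2 - 16*r + 7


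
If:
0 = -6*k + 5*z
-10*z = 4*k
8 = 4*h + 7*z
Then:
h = 2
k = 0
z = 0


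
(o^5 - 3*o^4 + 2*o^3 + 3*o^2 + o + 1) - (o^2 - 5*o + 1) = o^5 - 3*o^4 + 2*o^3 + 2*o^2 + 6*o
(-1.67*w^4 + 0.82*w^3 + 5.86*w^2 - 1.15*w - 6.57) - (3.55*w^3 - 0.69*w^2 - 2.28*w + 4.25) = -1.67*w^4 - 2.73*w^3 + 6.55*w^2 + 1.13*w - 10.82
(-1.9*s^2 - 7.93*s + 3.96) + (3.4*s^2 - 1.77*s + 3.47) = 1.5*s^2 - 9.7*s + 7.43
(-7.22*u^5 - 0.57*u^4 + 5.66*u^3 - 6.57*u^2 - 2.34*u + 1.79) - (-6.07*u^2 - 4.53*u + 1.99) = -7.22*u^5 - 0.57*u^4 + 5.66*u^3 - 0.5*u^2 + 2.19*u - 0.2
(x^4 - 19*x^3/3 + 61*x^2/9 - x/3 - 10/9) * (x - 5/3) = x^5 - 8*x^4 + 52*x^3/3 - 314*x^2/27 - 5*x/9 + 50/27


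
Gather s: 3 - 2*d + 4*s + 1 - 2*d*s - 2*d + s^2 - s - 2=-4*d + s^2 + s*(3 - 2*d) + 2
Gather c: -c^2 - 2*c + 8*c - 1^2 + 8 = -c^2 + 6*c + 7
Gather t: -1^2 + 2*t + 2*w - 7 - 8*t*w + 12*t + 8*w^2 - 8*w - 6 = t*(14 - 8*w) + 8*w^2 - 6*w - 14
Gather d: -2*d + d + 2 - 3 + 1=-d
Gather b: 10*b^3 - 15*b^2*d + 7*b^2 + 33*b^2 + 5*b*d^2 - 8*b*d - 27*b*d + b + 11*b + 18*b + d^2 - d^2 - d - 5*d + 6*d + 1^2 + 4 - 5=10*b^3 + b^2*(40 - 15*d) + b*(5*d^2 - 35*d + 30)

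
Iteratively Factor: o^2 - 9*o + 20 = (o - 4)*(o - 5)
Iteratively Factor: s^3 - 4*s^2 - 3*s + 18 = (s + 2)*(s^2 - 6*s + 9) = (s - 3)*(s + 2)*(s - 3)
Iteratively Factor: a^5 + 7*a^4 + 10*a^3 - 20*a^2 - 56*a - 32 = (a + 1)*(a^4 + 6*a^3 + 4*a^2 - 24*a - 32) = (a - 2)*(a + 1)*(a^3 + 8*a^2 + 20*a + 16) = (a - 2)*(a + 1)*(a + 2)*(a^2 + 6*a + 8) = (a - 2)*(a + 1)*(a + 2)*(a + 4)*(a + 2)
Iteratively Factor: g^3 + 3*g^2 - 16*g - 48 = (g - 4)*(g^2 + 7*g + 12) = (g - 4)*(g + 3)*(g + 4)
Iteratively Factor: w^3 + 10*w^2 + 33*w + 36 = (w + 3)*(w^2 + 7*w + 12) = (w + 3)*(w + 4)*(w + 3)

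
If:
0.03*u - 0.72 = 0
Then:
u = 24.00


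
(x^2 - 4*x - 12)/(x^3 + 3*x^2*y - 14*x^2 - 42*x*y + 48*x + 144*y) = (x + 2)/(x^2 + 3*x*y - 8*x - 24*y)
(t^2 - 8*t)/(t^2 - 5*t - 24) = t/(t + 3)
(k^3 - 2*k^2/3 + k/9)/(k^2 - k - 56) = k*(-9*k^2 + 6*k - 1)/(9*(-k^2 + k + 56))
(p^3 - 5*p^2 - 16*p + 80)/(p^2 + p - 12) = (p^2 - 9*p + 20)/(p - 3)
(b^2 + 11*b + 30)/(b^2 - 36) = (b + 5)/(b - 6)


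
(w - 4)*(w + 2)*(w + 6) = w^3 + 4*w^2 - 20*w - 48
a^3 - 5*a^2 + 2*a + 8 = (a - 4)*(a - 2)*(a + 1)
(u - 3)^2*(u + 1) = u^3 - 5*u^2 + 3*u + 9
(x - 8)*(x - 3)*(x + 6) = x^3 - 5*x^2 - 42*x + 144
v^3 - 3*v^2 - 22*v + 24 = (v - 6)*(v - 1)*(v + 4)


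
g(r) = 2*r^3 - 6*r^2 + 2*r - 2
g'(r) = 6*r^2 - 12*r + 2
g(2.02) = -5.96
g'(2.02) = 2.24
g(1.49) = -5.72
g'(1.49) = -2.56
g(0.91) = -3.64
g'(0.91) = -3.95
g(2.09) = -5.77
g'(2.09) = 3.13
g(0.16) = -1.83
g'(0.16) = 0.23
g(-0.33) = -3.39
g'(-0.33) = 6.61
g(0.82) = -3.29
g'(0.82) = -3.81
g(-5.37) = -495.47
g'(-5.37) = 239.46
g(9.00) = 988.00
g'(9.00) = 380.00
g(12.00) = 2614.00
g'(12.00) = 722.00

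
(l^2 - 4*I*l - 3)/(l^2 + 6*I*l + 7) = (l - 3*I)/(l + 7*I)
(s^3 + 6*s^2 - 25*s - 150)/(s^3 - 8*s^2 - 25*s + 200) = (s + 6)/(s - 8)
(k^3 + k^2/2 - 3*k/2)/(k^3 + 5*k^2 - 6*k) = (k + 3/2)/(k + 6)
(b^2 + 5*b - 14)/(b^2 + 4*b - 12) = (b + 7)/(b + 6)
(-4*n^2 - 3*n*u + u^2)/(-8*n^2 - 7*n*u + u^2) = (-4*n + u)/(-8*n + u)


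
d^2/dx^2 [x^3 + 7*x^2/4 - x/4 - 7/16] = 6*x + 7/2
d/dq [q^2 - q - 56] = 2*q - 1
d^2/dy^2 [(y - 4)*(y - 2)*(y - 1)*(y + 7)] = 12*y^2 - 70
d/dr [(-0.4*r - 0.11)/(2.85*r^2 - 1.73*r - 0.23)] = (1.14*r^2 + 0.627*r - 0.0983)/(8.1225*r^4 - 9.861*r^3 + 1.6819*r^2 + 0.7958*r + 0.0529)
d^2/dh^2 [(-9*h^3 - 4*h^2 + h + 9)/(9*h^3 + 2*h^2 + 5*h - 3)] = 4*(-81*h^6 + 729*h^5 + 1755*h^4 + 130*h^3 + 909*h^2 + 387*h + 129)/(729*h^9 + 486*h^8 + 1323*h^7 - 181*h^6 + 411*h^5 - 696*h^4 + 188*h^3 - 171*h^2 + 135*h - 27)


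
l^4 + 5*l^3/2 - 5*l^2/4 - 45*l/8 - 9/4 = (l - 3/2)*(l + 1/2)*(l + 3/2)*(l + 2)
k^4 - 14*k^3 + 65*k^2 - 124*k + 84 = (k - 7)*(k - 3)*(k - 2)^2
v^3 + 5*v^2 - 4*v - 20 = (v - 2)*(v + 2)*(v + 5)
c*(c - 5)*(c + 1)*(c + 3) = c^4 - c^3 - 17*c^2 - 15*c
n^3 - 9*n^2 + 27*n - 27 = (n - 3)^3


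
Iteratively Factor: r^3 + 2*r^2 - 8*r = (r)*(r^2 + 2*r - 8) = r*(r - 2)*(r + 4)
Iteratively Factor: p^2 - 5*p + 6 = (p - 2)*(p - 3)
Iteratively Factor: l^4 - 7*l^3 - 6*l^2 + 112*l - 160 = (l - 5)*(l^3 - 2*l^2 - 16*l + 32) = (l - 5)*(l + 4)*(l^2 - 6*l + 8) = (l - 5)*(l - 2)*(l + 4)*(l - 4)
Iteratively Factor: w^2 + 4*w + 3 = (w + 1)*(w + 3)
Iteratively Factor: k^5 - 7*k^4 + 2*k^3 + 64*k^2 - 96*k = (k)*(k^4 - 7*k^3 + 2*k^2 + 64*k - 96) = k*(k + 3)*(k^3 - 10*k^2 + 32*k - 32) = k*(k - 4)*(k + 3)*(k^2 - 6*k + 8) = k*(k - 4)^2*(k + 3)*(k - 2)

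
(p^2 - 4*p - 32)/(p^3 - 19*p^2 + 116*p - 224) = (p + 4)/(p^2 - 11*p + 28)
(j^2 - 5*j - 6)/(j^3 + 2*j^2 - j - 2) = (j - 6)/(j^2 + j - 2)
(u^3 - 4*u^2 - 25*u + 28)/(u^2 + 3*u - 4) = u - 7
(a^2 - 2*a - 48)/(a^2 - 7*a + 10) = (a^2 - 2*a - 48)/(a^2 - 7*a + 10)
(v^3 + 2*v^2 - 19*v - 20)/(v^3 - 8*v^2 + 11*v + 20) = (v + 5)/(v - 5)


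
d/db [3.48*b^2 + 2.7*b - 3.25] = 6.96*b + 2.7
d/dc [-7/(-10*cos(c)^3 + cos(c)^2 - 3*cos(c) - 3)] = 7*(30*cos(c)^2 - 2*cos(c) + 3)*sin(c)/(10*cos(c)^3 - cos(c)^2 + 3*cos(c) + 3)^2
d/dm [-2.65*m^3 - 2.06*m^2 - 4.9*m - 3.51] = -7.95*m^2 - 4.12*m - 4.9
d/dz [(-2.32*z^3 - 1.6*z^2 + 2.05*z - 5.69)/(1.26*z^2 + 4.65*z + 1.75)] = (-2.9232*z^4 - 21.576*z^3 - 22.203*z^2 + 8.7388*z + 30.046)/(1.5876*z^4 + 11.718*z^3 + 26.0325*z^2 + 16.275*z + 3.0625)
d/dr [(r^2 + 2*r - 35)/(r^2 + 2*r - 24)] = 22*(r + 1)/(r^2 + 2*r - 24)^2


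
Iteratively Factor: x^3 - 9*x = (x)*(x^2 - 9) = x*(x - 3)*(x + 3)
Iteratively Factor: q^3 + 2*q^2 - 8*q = (q - 2)*(q^2 + 4*q) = (q - 2)*(q + 4)*(q)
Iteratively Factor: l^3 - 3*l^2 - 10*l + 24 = (l - 4)*(l^2 + l - 6) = (l - 4)*(l - 2)*(l + 3)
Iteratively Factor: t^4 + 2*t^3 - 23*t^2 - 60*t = (t + 4)*(t^3 - 2*t^2 - 15*t) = (t - 5)*(t + 4)*(t^2 + 3*t) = t*(t - 5)*(t + 4)*(t + 3)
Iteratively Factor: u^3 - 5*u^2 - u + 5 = (u - 1)*(u^2 - 4*u - 5) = (u - 1)*(u + 1)*(u - 5)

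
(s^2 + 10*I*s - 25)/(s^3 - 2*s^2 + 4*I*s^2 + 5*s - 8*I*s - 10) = (s + 5*I)/(s^2 - s*(2 + I) + 2*I)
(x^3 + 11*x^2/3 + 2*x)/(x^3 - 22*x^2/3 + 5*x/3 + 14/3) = x*(x + 3)/(x^2 - 8*x + 7)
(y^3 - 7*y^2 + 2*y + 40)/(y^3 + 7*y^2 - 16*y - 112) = (y^2 - 3*y - 10)/(y^2 + 11*y + 28)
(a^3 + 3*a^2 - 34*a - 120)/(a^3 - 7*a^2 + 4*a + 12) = (a^2 + 9*a + 20)/(a^2 - a - 2)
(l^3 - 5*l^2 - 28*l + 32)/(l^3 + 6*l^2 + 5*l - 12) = (l - 8)/(l + 3)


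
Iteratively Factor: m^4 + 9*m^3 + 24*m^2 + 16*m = (m + 4)*(m^3 + 5*m^2 + 4*m) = m*(m + 4)*(m^2 + 5*m + 4) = m*(m + 1)*(m + 4)*(m + 4)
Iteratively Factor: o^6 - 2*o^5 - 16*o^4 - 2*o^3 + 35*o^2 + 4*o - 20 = (o - 1)*(o^5 - o^4 - 17*o^3 - 19*o^2 + 16*o + 20) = (o - 1)*(o + 2)*(o^4 - 3*o^3 - 11*o^2 + 3*o + 10) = (o - 1)^2*(o + 2)*(o^3 - 2*o^2 - 13*o - 10) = (o - 1)^2*(o + 2)^2*(o^2 - 4*o - 5) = (o - 1)^2*(o + 1)*(o + 2)^2*(o - 5)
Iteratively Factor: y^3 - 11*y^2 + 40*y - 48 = (y - 3)*(y^2 - 8*y + 16) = (y - 4)*(y - 3)*(y - 4)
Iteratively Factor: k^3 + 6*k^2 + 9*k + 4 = (k + 1)*(k^2 + 5*k + 4) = (k + 1)^2*(k + 4)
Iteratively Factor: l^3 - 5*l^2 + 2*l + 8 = (l - 4)*(l^2 - l - 2) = (l - 4)*(l + 1)*(l - 2)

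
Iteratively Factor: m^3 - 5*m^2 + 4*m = (m - 4)*(m^2 - m) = (m - 4)*(m - 1)*(m)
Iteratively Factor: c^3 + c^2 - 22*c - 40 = (c - 5)*(c^2 + 6*c + 8) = (c - 5)*(c + 4)*(c + 2)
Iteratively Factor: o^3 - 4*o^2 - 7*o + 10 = (o - 5)*(o^2 + o - 2) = (o - 5)*(o + 2)*(o - 1)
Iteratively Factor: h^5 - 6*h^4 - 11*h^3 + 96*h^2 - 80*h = (h + 4)*(h^4 - 10*h^3 + 29*h^2 - 20*h) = (h - 5)*(h + 4)*(h^3 - 5*h^2 + 4*h) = (h - 5)*(h - 1)*(h + 4)*(h^2 - 4*h) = (h - 5)*(h - 4)*(h - 1)*(h + 4)*(h)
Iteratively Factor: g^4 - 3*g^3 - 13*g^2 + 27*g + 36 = (g + 3)*(g^3 - 6*g^2 + 5*g + 12) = (g - 4)*(g + 3)*(g^2 - 2*g - 3) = (g - 4)*(g + 1)*(g + 3)*(g - 3)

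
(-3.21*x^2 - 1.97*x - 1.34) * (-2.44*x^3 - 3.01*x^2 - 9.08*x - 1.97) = 7.8324*x^5 + 14.4689*x^4 + 38.3461*x^3 + 28.2447*x^2 + 16.0481*x + 2.6398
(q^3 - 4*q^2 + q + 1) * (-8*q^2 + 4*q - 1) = -8*q^5 + 36*q^4 - 25*q^3 + 3*q - 1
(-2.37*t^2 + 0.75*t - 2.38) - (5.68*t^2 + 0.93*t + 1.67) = -8.05*t^2 - 0.18*t - 4.05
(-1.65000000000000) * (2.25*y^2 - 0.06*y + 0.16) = -3.7125*y^2 + 0.099*y - 0.264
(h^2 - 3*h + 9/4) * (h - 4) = h^3 - 7*h^2 + 57*h/4 - 9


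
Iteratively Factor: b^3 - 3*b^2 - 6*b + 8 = (b + 2)*(b^2 - 5*b + 4) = (b - 4)*(b + 2)*(b - 1)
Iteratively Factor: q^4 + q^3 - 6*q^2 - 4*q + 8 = (q + 2)*(q^3 - q^2 - 4*q + 4) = (q - 1)*(q + 2)*(q^2 - 4) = (q - 2)*(q - 1)*(q + 2)*(q + 2)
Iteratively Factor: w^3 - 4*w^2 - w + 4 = (w - 1)*(w^2 - 3*w - 4) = (w - 4)*(w - 1)*(w + 1)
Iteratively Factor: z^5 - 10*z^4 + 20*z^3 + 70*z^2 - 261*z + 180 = (z + 3)*(z^4 - 13*z^3 + 59*z^2 - 107*z + 60) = (z - 5)*(z + 3)*(z^3 - 8*z^2 + 19*z - 12) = (z - 5)*(z - 4)*(z + 3)*(z^2 - 4*z + 3) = (z - 5)*(z - 4)*(z - 1)*(z + 3)*(z - 3)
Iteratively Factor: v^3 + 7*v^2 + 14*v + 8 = (v + 2)*(v^2 + 5*v + 4) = (v + 1)*(v + 2)*(v + 4)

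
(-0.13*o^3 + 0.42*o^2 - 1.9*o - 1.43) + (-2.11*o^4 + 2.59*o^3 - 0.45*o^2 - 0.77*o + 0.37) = -2.11*o^4 + 2.46*o^3 - 0.03*o^2 - 2.67*o - 1.06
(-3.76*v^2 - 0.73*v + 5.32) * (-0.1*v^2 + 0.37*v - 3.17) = 0.376*v^4 - 1.3182*v^3 + 11.1171*v^2 + 4.2825*v - 16.8644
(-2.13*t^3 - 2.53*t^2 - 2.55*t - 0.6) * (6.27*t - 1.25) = -13.3551*t^4 - 13.2006*t^3 - 12.826*t^2 - 0.5745*t + 0.75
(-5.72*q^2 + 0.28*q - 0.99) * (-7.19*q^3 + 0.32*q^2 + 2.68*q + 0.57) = 41.1268*q^5 - 3.8436*q^4 - 8.1219*q^3 - 2.8268*q^2 - 2.4936*q - 0.5643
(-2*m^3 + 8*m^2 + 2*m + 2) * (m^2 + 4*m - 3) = -2*m^5 + 40*m^3 - 14*m^2 + 2*m - 6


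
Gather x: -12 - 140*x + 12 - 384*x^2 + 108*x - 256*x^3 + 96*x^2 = -256*x^3 - 288*x^2 - 32*x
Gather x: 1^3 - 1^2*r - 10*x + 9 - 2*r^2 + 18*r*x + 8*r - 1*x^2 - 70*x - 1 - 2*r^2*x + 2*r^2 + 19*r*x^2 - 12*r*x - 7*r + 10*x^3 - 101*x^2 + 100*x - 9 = 10*x^3 + x^2*(19*r - 102) + x*(-2*r^2 + 6*r + 20)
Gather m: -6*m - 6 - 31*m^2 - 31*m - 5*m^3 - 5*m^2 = -5*m^3 - 36*m^2 - 37*m - 6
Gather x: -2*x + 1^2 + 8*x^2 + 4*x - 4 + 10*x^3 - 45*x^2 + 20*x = 10*x^3 - 37*x^2 + 22*x - 3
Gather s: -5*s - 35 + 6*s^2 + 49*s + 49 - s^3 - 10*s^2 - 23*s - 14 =-s^3 - 4*s^2 + 21*s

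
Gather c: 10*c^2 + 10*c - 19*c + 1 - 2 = 10*c^2 - 9*c - 1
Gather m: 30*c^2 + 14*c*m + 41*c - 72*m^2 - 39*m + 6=30*c^2 + 41*c - 72*m^2 + m*(14*c - 39) + 6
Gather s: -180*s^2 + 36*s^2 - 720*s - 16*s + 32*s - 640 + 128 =-144*s^2 - 704*s - 512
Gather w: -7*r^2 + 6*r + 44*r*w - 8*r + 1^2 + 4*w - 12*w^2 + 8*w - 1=-7*r^2 - 2*r - 12*w^2 + w*(44*r + 12)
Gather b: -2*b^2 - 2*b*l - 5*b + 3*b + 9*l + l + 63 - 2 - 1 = -2*b^2 + b*(-2*l - 2) + 10*l + 60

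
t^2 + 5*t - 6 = (t - 1)*(t + 6)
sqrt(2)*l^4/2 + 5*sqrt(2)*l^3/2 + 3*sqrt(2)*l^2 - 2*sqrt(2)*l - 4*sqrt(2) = (l - 1)*(l + 2)^2*(sqrt(2)*l/2 + sqrt(2))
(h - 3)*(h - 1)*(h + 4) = h^3 - 13*h + 12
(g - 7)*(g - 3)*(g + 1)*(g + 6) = g^4 - 3*g^3 - 43*g^2 + 87*g + 126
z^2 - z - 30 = (z - 6)*(z + 5)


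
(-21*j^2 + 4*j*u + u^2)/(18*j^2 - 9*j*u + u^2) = (7*j + u)/(-6*j + u)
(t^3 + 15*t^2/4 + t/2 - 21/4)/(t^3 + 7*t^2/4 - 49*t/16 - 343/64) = 16*(t^2 + 2*t - 3)/(16*t^2 - 49)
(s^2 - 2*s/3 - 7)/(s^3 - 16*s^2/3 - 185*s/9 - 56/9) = 3*(s - 3)/(3*s^2 - 23*s - 8)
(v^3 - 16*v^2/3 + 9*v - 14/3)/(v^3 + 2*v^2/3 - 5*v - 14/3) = (v^2 - 3*v + 2)/(v^2 + 3*v + 2)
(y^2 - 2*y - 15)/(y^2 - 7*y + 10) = (y + 3)/(y - 2)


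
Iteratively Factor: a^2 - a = (a)*(a - 1)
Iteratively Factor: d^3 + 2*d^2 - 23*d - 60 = (d - 5)*(d^2 + 7*d + 12) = (d - 5)*(d + 3)*(d + 4)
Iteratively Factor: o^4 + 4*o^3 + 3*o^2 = (o + 3)*(o^3 + o^2) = (o + 1)*(o + 3)*(o^2) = o*(o + 1)*(o + 3)*(o)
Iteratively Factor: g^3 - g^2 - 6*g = (g)*(g^2 - g - 6) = g*(g - 3)*(g + 2)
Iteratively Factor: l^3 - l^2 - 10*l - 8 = (l - 4)*(l^2 + 3*l + 2) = (l - 4)*(l + 1)*(l + 2)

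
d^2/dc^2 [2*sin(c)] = -2*sin(c)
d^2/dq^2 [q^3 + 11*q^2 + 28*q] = 6*q + 22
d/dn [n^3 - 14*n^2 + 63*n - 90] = 3*n^2 - 28*n + 63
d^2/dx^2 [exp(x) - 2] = exp(x)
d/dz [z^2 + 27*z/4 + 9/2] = 2*z + 27/4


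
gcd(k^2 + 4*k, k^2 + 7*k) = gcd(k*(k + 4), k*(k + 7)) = k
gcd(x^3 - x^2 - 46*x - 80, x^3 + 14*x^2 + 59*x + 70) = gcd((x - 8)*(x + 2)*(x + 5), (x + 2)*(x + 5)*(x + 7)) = x^2 + 7*x + 10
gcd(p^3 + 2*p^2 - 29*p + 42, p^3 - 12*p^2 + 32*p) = 1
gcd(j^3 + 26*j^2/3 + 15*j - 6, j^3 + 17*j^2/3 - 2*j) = j^2 + 17*j/3 - 2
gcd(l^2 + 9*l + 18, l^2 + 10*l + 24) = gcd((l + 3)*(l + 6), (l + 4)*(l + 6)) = l + 6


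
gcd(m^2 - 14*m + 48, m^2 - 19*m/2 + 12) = m - 8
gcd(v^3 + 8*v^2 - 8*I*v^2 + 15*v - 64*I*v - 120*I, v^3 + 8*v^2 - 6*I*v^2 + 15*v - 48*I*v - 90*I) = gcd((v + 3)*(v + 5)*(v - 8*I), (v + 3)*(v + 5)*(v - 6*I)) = v^2 + 8*v + 15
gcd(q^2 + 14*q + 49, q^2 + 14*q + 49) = q^2 + 14*q + 49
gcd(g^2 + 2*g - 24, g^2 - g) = 1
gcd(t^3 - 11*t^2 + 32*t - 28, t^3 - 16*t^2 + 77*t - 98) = t^2 - 9*t + 14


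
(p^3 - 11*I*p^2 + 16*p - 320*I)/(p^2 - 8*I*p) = p - 3*I + 40/p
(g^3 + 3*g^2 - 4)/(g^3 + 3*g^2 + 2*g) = (g^2 + g - 2)/(g*(g + 1))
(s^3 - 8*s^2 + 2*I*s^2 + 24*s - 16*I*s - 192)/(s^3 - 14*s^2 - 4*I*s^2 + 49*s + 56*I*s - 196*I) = (s^2 + s*(-8 + 6*I) - 48*I)/(s^2 - 14*s + 49)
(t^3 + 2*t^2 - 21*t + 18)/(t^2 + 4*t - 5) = (t^2 + 3*t - 18)/(t + 5)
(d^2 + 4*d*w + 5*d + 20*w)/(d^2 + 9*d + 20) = (d + 4*w)/(d + 4)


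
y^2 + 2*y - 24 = (y - 4)*(y + 6)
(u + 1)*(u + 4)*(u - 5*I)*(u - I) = u^4 + 5*u^3 - 6*I*u^3 - u^2 - 30*I*u^2 - 25*u - 24*I*u - 20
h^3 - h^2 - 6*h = h*(h - 3)*(h + 2)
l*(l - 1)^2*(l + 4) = l^4 + 2*l^3 - 7*l^2 + 4*l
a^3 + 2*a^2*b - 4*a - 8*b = (a - 2)*(a + 2)*(a + 2*b)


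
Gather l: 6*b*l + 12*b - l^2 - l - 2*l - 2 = 12*b - l^2 + l*(6*b - 3) - 2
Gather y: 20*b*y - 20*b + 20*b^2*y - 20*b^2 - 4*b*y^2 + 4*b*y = -20*b^2 - 4*b*y^2 - 20*b + y*(20*b^2 + 24*b)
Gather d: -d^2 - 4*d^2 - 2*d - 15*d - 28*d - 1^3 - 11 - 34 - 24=-5*d^2 - 45*d - 70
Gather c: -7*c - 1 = -7*c - 1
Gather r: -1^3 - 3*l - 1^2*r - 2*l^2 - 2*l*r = -2*l^2 - 3*l + r*(-2*l - 1) - 1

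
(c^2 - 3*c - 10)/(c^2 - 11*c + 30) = (c + 2)/(c - 6)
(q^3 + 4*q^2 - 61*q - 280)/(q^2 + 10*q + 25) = (q^2 - q - 56)/(q + 5)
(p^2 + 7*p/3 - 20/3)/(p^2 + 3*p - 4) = (p - 5/3)/(p - 1)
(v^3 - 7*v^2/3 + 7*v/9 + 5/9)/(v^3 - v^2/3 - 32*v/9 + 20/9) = (3*v^2 - 2*v - 1)/(3*v^2 + 4*v - 4)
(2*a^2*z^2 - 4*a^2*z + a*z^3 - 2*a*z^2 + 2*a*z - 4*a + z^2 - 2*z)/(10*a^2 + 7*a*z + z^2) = (a*z^2 - 2*a*z + z - 2)/(5*a + z)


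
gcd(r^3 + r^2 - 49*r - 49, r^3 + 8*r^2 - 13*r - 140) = r + 7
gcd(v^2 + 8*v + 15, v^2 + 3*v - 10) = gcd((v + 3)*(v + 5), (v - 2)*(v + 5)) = v + 5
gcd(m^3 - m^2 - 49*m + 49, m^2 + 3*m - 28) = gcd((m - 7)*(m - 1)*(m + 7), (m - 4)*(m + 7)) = m + 7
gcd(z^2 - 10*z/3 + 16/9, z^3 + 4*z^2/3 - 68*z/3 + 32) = z - 8/3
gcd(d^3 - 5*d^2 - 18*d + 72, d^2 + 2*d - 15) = d - 3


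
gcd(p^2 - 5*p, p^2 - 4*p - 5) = p - 5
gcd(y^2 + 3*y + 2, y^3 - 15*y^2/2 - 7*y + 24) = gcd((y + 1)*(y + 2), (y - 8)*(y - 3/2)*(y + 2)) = y + 2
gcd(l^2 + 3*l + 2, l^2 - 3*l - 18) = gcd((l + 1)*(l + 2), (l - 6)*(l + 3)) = 1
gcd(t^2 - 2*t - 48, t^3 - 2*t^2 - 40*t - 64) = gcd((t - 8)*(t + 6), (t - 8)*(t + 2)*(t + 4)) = t - 8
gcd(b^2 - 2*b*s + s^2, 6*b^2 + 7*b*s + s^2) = 1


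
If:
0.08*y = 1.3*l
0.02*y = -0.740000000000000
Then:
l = -2.28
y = -37.00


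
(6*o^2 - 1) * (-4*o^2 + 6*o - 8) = -24*o^4 + 36*o^3 - 44*o^2 - 6*o + 8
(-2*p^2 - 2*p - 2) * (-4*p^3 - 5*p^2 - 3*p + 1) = 8*p^5 + 18*p^4 + 24*p^3 + 14*p^2 + 4*p - 2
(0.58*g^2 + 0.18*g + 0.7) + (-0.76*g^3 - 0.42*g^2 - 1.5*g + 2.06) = -0.76*g^3 + 0.16*g^2 - 1.32*g + 2.76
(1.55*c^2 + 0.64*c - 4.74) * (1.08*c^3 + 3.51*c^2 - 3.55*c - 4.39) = 1.674*c^5 + 6.1317*c^4 - 8.3753*c^3 - 25.7139*c^2 + 14.0174*c + 20.8086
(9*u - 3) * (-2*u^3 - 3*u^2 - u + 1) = -18*u^4 - 21*u^3 + 12*u - 3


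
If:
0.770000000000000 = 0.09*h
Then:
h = 8.56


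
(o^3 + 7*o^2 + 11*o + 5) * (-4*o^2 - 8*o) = -4*o^5 - 36*o^4 - 100*o^3 - 108*o^2 - 40*o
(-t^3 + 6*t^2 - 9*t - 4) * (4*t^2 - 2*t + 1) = -4*t^5 + 26*t^4 - 49*t^3 + 8*t^2 - t - 4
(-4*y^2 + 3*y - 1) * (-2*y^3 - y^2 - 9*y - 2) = 8*y^5 - 2*y^4 + 35*y^3 - 18*y^2 + 3*y + 2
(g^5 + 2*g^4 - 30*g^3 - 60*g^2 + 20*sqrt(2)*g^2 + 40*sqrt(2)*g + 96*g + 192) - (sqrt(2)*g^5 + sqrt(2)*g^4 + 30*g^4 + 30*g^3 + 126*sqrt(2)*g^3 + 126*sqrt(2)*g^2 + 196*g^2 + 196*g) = -sqrt(2)*g^5 + g^5 - 28*g^4 - sqrt(2)*g^4 - 126*sqrt(2)*g^3 - 60*g^3 - 256*g^2 - 106*sqrt(2)*g^2 - 100*g + 40*sqrt(2)*g + 192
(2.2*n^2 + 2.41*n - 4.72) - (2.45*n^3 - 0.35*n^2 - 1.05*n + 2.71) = -2.45*n^3 + 2.55*n^2 + 3.46*n - 7.43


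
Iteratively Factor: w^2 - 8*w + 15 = (w - 5)*(w - 3)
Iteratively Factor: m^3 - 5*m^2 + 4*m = (m - 4)*(m^2 - m) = m*(m - 4)*(m - 1)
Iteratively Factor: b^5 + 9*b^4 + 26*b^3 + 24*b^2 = (b)*(b^4 + 9*b^3 + 26*b^2 + 24*b) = b*(b + 2)*(b^3 + 7*b^2 + 12*b) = b^2*(b + 2)*(b^2 + 7*b + 12) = b^2*(b + 2)*(b + 3)*(b + 4)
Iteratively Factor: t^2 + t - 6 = (t + 3)*(t - 2)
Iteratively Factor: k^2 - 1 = (k - 1)*(k + 1)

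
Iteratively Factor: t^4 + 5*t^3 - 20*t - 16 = (t + 4)*(t^3 + t^2 - 4*t - 4) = (t + 2)*(t + 4)*(t^2 - t - 2) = (t - 2)*(t + 2)*(t + 4)*(t + 1)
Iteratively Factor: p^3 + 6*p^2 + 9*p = (p + 3)*(p^2 + 3*p) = (p + 3)^2*(p)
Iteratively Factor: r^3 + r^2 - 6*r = (r)*(r^2 + r - 6) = r*(r - 2)*(r + 3)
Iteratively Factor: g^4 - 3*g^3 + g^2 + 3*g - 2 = (g - 1)*(g^3 - 2*g^2 - g + 2) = (g - 2)*(g - 1)*(g^2 - 1) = (g - 2)*(g - 1)*(g + 1)*(g - 1)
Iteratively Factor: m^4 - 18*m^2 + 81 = (m + 3)*(m^3 - 3*m^2 - 9*m + 27) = (m + 3)^2*(m^2 - 6*m + 9) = (m - 3)*(m + 3)^2*(m - 3)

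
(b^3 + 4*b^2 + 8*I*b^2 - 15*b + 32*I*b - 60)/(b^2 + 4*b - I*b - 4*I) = (b^2 + 8*I*b - 15)/(b - I)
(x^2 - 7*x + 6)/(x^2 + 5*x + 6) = (x^2 - 7*x + 6)/(x^2 + 5*x + 6)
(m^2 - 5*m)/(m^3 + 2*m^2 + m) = (m - 5)/(m^2 + 2*m + 1)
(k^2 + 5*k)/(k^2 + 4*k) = (k + 5)/(k + 4)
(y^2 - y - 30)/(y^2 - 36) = (y + 5)/(y + 6)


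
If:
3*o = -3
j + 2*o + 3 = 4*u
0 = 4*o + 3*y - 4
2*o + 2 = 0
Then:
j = 4*u - 1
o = -1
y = 8/3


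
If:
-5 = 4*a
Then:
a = -5/4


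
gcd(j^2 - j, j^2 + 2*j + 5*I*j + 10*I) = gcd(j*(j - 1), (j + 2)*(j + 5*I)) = 1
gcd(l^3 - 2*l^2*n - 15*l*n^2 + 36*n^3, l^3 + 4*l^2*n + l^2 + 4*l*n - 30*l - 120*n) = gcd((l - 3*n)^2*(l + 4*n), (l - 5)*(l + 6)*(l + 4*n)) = l + 4*n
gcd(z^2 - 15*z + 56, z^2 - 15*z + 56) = z^2 - 15*z + 56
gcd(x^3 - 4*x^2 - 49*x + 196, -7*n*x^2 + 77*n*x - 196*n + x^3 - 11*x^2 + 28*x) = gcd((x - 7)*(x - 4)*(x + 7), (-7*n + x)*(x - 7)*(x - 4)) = x^2 - 11*x + 28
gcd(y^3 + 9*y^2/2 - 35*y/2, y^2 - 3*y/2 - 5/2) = y - 5/2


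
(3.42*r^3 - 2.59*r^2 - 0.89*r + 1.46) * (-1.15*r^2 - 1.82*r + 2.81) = -3.933*r^5 - 3.2459*r^4 + 15.3475*r^3 - 7.3371*r^2 - 5.1581*r + 4.1026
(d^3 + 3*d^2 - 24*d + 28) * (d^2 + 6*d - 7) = d^5 + 9*d^4 - 13*d^3 - 137*d^2 + 336*d - 196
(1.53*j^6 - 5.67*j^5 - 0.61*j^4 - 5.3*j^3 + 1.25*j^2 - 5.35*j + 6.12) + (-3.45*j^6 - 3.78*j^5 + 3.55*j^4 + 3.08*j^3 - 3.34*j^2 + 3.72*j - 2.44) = -1.92*j^6 - 9.45*j^5 + 2.94*j^4 - 2.22*j^3 - 2.09*j^2 - 1.63*j + 3.68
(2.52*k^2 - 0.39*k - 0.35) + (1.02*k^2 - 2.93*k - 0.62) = 3.54*k^2 - 3.32*k - 0.97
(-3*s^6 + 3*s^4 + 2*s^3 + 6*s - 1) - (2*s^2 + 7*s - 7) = -3*s^6 + 3*s^4 + 2*s^3 - 2*s^2 - s + 6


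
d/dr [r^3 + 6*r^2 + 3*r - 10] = 3*r^2 + 12*r + 3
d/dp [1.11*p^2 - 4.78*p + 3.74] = 2.22*p - 4.78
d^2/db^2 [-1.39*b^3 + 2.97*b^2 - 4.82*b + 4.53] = 5.94 - 8.34*b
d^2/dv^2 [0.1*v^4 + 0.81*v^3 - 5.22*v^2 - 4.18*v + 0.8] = 1.2*v^2 + 4.86*v - 10.44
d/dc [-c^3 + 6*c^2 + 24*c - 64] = -3*c^2 + 12*c + 24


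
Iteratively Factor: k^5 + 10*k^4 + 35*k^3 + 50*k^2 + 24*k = (k + 3)*(k^4 + 7*k^3 + 14*k^2 + 8*k) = k*(k + 3)*(k^3 + 7*k^2 + 14*k + 8) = k*(k + 2)*(k + 3)*(k^2 + 5*k + 4) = k*(k + 2)*(k + 3)*(k + 4)*(k + 1)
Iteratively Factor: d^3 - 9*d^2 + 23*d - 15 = (d - 5)*(d^2 - 4*d + 3) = (d - 5)*(d - 1)*(d - 3)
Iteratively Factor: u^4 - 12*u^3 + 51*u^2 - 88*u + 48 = (u - 4)*(u^3 - 8*u^2 + 19*u - 12) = (u - 4)*(u - 1)*(u^2 - 7*u + 12) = (u - 4)^2*(u - 1)*(u - 3)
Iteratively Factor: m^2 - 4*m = (m - 4)*(m)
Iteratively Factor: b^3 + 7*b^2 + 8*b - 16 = (b + 4)*(b^2 + 3*b - 4) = (b + 4)^2*(b - 1)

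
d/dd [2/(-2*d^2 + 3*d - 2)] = 2*(4*d - 3)/(2*d^2 - 3*d + 2)^2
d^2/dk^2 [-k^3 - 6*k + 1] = -6*k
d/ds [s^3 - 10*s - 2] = 3*s^2 - 10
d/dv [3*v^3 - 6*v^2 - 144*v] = 9*v^2 - 12*v - 144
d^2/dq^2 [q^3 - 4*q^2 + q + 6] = 6*q - 8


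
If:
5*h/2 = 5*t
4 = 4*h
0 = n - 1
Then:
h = 1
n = 1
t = 1/2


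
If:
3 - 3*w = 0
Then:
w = 1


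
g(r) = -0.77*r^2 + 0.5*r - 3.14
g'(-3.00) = 5.12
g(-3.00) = -11.57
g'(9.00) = -13.36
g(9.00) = -61.01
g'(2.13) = -2.78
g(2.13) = -5.57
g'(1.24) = -1.41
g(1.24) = -3.70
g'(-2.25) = 3.96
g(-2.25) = -8.16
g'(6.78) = -9.94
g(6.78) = -35.15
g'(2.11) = -2.75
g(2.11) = -5.51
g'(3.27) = -4.54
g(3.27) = -9.74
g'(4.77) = -6.85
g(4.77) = -18.27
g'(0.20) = 0.19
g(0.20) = -3.07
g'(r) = 0.5 - 1.54*r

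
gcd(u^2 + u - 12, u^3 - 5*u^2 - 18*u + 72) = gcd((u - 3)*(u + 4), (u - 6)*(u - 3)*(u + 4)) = u^2 + u - 12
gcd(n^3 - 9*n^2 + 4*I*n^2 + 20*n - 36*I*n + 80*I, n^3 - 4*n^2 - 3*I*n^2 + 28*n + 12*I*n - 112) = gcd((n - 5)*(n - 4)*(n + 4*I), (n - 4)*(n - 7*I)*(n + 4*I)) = n^2 + n*(-4 + 4*I) - 16*I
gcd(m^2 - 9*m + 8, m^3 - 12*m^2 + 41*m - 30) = m - 1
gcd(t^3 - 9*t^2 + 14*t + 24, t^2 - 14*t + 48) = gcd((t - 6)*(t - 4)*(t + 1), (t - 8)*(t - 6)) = t - 6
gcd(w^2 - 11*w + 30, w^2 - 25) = w - 5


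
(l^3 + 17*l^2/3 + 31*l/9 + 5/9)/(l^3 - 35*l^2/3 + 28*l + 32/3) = (3*l^2 + 16*l + 5)/(3*(l^2 - 12*l + 32))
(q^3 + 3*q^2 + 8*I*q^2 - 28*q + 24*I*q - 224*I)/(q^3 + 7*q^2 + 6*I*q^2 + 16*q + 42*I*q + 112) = (q - 4)/(q - 2*I)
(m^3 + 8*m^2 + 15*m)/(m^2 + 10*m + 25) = m*(m + 3)/(m + 5)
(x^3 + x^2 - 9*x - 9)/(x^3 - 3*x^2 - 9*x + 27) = (x + 1)/(x - 3)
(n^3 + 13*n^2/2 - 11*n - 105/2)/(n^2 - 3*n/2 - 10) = (n^2 + 4*n - 21)/(n - 4)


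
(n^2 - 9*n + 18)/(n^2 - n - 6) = (n - 6)/(n + 2)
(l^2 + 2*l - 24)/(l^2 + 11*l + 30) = (l - 4)/(l + 5)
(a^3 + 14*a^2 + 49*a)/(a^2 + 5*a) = (a^2 + 14*a + 49)/(a + 5)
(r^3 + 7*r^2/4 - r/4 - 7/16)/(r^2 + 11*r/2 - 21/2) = (16*r^3 + 28*r^2 - 4*r - 7)/(8*(2*r^2 + 11*r - 21))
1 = 1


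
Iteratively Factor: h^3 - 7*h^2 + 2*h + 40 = (h - 4)*(h^2 - 3*h - 10) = (h - 4)*(h + 2)*(h - 5)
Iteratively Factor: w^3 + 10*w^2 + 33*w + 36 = (w + 3)*(w^2 + 7*w + 12) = (w + 3)*(w + 4)*(w + 3)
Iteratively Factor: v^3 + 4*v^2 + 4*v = (v + 2)*(v^2 + 2*v) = (v + 2)^2*(v)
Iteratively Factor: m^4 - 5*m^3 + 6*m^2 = (m)*(m^3 - 5*m^2 + 6*m) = m^2*(m^2 - 5*m + 6) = m^2*(m - 3)*(m - 2)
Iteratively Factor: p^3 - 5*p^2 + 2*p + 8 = (p + 1)*(p^2 - 6*p + 8) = (p - 4)*(p + 1)*(p - 2)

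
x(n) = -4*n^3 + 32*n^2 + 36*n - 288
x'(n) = -12*n^2 + 64*n + 36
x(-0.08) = -290.67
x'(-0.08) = 30.80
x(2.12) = -105.97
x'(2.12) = 117.75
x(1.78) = -145.09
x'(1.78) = 111.90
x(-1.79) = -226.97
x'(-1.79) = -117.01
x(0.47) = -264.43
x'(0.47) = 63.43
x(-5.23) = 971.24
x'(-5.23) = -626.95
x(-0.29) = -295.65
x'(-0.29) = 16.43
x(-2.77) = -57.17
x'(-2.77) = -233.35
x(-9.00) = 4896.00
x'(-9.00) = -1512.00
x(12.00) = -2160.00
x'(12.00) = -924.00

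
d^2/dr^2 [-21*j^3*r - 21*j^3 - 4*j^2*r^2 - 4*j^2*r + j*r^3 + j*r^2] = 2*j*(-4*j + 3*r + 1)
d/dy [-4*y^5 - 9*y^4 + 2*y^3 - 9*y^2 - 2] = 2*y*(-10*y^3 - 18*y^2 + 3*y - 9)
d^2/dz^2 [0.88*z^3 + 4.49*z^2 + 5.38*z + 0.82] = 5.28*z + 8.98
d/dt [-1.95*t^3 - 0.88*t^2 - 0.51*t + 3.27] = -5.85*t^2 - 1.76*t - 0.51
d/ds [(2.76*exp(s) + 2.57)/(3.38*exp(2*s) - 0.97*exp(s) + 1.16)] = (-9.3288*exp(2*s) - 17.3732*exp(s) + 5.6945)*exp(s)/(11.4244*exp(4*s) - 6.5572*exp(3*s) + 8.7825*exp(2*s) - 2.2504*exp(s) + 1.3456)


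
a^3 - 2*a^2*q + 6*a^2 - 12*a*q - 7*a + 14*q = (a - 1)*(a + 7)*(a - 2*q)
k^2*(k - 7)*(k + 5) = k^4 - 2*k^3 - 35*k^2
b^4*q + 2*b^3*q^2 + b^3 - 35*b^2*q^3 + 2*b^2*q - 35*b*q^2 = b*(b - 5*q)*(b + 7*q)*(b*q + 1)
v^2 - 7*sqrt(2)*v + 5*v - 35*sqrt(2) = (v + 5)*(v - 7*sqrt(2))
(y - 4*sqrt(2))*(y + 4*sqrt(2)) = y^2 - 32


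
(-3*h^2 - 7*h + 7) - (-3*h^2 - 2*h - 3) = 10 - 5*h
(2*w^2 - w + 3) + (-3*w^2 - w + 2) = -w^2 - 2*w + 5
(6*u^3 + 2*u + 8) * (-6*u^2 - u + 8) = -36*u^5 - 6*u^4 + 36*u^3 - 50*u^2 + 8*u + 64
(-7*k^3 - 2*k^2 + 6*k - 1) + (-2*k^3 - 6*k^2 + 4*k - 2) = -9*k^3 - 8*k^2 + 10*k - 3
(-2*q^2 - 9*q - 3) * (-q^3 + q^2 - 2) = 2*q^5 + 7*q^4 - 6*q^3 + q^2 + 18*q + 6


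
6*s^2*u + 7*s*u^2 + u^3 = u*(s + u)*(6*s + u)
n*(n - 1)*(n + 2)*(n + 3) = n^4 + 4*n^3 + n^2 - 6*n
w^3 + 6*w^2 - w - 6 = (w - 1)*(w + 1)*(w + 6)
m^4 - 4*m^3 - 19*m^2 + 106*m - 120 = (m - 4)*(m - 3)*(m - 2)*(m + 5)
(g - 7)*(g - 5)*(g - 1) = g^3 - 13*g^2 + 47*g - 35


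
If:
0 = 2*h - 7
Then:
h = 7/2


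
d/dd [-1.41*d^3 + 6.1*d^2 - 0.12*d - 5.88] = -4.23*d^2 + 12.2*d - 0.12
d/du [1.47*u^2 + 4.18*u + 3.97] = 2.94*u + 4.18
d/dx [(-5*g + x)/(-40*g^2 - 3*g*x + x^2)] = (-40*g^2 - 3*g*x + x^2 - (3*g - 2*x)*(5*g - x))/(40*g^2 + 3*g*x - x^2)^2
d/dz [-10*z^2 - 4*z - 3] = -20*z - 4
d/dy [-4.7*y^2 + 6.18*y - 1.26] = 6.18 - 9.4*y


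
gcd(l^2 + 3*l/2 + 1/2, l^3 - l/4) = l + 1/2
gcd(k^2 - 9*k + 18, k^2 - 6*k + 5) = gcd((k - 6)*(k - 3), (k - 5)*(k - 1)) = 1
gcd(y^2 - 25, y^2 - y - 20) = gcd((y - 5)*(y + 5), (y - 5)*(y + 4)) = y - 5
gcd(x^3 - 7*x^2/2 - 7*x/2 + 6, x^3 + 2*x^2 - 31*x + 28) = x^2 - 5*x + 4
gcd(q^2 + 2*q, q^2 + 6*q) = q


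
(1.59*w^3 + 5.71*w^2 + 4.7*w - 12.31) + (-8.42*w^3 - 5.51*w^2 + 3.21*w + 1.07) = -6.83*w^3 + 0.2*w^2 + 7.91*w - 11.24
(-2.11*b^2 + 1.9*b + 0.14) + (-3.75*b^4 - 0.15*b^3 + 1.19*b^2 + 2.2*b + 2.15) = -3.75*b^4 - 0.15*b^3 - 0.92*b^2 + 4.1*b + 2.29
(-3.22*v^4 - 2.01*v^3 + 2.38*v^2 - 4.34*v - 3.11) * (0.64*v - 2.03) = -2.0608*v^5 + 5.2502*v^4 + 5.6035*v^3 - 7.609*v^2 + 6.8198*v + 6.3133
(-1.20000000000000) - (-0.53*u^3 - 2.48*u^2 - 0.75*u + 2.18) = 0.53*u^3 + 2.48*u^2 + 0.75*u - 3.38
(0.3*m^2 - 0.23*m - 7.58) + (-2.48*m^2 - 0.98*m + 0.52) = -2.18*m^2 - 1.21*m - 7.06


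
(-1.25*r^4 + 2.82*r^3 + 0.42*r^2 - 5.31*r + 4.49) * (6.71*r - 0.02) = -8.3875*r^5 + 18.9472*r^4 + 2.7618*r^3 - 35.6385*r^2 + 30.2341*r - 0.0898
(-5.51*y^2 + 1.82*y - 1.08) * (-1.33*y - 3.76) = 7.3283*y^3 + 18.297*y^2 - 5.4068*y + 4.0608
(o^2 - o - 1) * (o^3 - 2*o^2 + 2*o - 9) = o^5 - 3*o^4 + 3*o^3 - 9*o^2 + 7*o + 9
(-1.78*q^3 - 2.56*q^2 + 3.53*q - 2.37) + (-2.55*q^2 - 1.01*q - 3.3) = -1.78*q^3 - 5.11*q^2 + 2.52*q - 5.67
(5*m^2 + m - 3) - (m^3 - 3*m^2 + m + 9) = -m^3 + 8*m^2 - 12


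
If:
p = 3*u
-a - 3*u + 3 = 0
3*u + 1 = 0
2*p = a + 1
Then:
No Solution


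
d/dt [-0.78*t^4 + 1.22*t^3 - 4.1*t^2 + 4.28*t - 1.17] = -3.12*t^3 + 3.66*t^2 - 8.2*t + 4.28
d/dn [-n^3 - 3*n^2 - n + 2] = -3*n^2 - 6*n - 1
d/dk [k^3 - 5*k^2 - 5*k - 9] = 3*k^2 - 10*k - 5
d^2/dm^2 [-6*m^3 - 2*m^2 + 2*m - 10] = -36*m - 4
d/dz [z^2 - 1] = 2*z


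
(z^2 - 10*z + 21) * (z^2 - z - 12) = z^4 - 11*z^3 + 19*z^2 + 99*z - 252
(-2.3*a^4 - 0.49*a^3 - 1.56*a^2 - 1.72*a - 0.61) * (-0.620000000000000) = 1.426*a^4 + 0.3038*a^3 + 0.9672*a^2 + 1.0664*a + 0.3782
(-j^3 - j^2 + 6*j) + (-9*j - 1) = -j^3 - j^2 - 3*j - 1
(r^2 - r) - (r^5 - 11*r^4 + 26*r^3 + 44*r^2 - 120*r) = -r^5 + 11*r^4 - 26*r^3 - 43*r^2 + 119*r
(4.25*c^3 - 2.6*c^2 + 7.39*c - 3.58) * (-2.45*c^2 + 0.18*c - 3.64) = -10.4125*c^5 + 7.135*c^4 - 34.0435*c^3 + 19.5652*c^2 - 27.544*c + 13.0312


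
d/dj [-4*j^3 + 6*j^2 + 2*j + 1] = -12*j^2 + 12*j + 2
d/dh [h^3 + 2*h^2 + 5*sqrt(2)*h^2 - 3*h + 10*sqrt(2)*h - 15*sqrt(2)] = 3*h^2 + 4*h + 10*sqrt(2)*h - 3 + 10*sqrt(2)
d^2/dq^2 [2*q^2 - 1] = 4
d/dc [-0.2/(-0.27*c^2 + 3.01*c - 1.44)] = (0.602 - 0.108*c)/(0.27*c^2 - 3.01*c + 1.44)^2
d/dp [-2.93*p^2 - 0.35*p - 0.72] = -5.86*p - 0.35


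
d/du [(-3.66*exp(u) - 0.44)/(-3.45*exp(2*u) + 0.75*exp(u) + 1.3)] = (-(3.66*exp(u) + 0.44)*(6.9*exp(u) - 0.75) + 12.627*exp(2*u) - 2.745*exp(u) - 4.758)*exp(u)/(-3.45*exp(2*u) + 0.75*exp(u) + 1.3)^2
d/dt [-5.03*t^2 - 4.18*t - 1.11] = -10.06*t - 4.18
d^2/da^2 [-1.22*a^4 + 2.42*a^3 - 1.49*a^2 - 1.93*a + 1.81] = -14.64*a^2 + 14.52*a - 2.98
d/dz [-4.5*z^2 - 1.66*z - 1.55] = -9.0*z - 1.66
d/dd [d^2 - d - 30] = 2*d - 1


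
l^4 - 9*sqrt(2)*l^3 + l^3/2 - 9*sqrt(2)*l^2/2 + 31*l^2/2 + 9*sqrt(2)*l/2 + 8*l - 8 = (l - 1/2)*(l + 1)*(l - 8*sqrt(2))*(l - sqrt(2))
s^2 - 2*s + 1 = (s - 1)^2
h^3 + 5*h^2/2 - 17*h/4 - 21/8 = (h - 3/2)*(h + 1/2)*(h + 7/2)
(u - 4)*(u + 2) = u^2 - 2*u - 8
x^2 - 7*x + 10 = (x - 5)*(x - 2)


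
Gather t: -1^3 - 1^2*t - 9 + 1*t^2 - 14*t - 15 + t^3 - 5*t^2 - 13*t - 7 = t^3 - 4*t^2 - 28*t - 32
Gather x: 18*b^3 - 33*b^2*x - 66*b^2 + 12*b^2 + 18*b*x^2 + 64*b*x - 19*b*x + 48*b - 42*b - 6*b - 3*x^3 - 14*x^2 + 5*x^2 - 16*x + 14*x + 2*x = 18*b^3 - 54*b^2 - 3*x^3 + x^2*(18*b - 9) + x*(-33*b^2 + 45*b)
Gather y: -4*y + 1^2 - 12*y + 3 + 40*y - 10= 24*y - 6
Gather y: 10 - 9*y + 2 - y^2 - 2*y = -y^2 - 11*y + 12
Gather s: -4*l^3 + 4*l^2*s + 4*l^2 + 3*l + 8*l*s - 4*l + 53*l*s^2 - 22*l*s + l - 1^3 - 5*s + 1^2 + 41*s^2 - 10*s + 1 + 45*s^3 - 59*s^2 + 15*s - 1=-4*l^3 + 4*l^2 + 45*s^3 + s^2*(53*l - 18) + s*(4*l^2 - 14*l)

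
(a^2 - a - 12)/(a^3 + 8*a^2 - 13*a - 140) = (a + 3)/(a^2 + 12*a + 35)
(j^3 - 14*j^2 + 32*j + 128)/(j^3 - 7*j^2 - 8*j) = (j^2 - 6*j - 16)/(j*(j + 1))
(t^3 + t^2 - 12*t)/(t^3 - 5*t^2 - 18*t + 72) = t/(t - 6)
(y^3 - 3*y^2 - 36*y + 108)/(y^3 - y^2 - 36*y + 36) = (y - 3)/(y - 1)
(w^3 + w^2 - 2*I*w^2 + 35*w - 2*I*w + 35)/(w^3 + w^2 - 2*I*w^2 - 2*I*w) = (w^2 - 2*I*w + 35)/(w*(w - 2*I))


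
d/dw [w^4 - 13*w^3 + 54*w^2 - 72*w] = 4*w^3 - 39*w^2 + 108*w - 72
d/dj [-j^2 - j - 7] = -2*j - 1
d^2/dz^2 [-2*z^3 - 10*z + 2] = -12*z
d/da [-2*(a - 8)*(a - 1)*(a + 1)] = -6*a^2 + 32*a + 2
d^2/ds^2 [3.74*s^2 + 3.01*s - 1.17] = 7.48000000000000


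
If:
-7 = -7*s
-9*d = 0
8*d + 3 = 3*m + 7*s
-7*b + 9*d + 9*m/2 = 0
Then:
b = -6/7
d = 0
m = -4/3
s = 1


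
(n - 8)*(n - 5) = n^2 - 13*n + 40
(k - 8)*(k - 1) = k^2 - 9*k + 8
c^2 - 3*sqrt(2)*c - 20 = (c - 5*sqrt(2))*(c + 2*sqrt(2))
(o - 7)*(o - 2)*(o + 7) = o^3 - 2*o^2 - 49*o + 98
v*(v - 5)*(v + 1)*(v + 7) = v^4 + 3*v^3 - 33*v^2 - 35*v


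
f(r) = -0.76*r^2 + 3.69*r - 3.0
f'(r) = 3.69 - 1.52*r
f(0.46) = -1.46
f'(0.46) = 2.99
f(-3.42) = -24.51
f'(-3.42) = 8.89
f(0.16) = -2.43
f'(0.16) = 3.45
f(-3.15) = -22.16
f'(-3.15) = 8.48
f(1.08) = 0.10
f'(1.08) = 2.05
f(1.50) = 0.82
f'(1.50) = 1.41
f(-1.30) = -9.08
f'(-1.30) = 5.67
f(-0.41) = -4.64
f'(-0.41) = 4.31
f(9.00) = -31.35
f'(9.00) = -9.99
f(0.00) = -3.00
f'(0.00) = 3.69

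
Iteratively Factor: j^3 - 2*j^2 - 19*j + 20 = (j + 4)*(j^2 - 6*j + 5) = (j - 5)*(j + 4)*(j - 1)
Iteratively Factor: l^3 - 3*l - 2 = (l + 1)*(l^2 - l - 2) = (l - 2)*(l + 1)*(l + 1)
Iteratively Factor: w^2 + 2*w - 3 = (w + 3)*(w - 1)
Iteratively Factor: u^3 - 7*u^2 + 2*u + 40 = (u - 4)*(u^2 - 3*u - 10) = (u - 4)*(u + 2)*(u - 5)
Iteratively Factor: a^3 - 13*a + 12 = (a - 1)*(a^2 + a - 12) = (a - 3)*(a - 1)*(a + 4)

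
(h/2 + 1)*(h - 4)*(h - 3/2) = h^3/2 - 7*h^2/4 - 5*h/2 + 6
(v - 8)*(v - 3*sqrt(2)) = v^2 - 8*v - 3*sqrt(2)*v + 24*sqrt(2)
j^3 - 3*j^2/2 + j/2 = j*(j - 1)*(j - 1/2)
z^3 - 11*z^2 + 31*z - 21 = (z - 7)*(z - 3)*(z - 1)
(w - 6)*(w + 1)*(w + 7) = w^3 + 2*w^2 - 41*w - 42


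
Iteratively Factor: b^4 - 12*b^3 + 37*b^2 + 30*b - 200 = (b - 4)*(b^3 - 8*b^2 + 5*b + 50) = (b - 4)*(b + 2)*(b^2 - 10*b + 25) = (b - 5)*(b - 4)*(b + 2)*(b - 5)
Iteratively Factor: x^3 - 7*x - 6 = (x - 3)*(x^2 + 3*x + 2) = (x - 3)*(x + 2)*(x + 1)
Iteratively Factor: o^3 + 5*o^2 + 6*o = (o + 2)*(o^2 + 3*o) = (o + 2)*(o + 3)*(o)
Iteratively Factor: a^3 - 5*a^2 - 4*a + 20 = (a - 5)*(a^2 - 4) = (a - 5)*(a - 2)*(a + 2)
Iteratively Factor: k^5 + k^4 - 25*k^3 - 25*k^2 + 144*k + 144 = (k - 3)*(k^4 + 4*k^3 - 13*k^2 - 64*k - 48) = (k - 3)*(k + 1)*(k^3 + 3*k^2 - 16*k - 48) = (k - 4)*(k - 3)*(k + 1)*(k^2 + 7*k + 12) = (k - 4)*(k - 3)*(k + 1)*(k + 3)*(k + 4)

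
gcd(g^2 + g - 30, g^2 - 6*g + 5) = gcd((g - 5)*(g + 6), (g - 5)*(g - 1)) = g - 5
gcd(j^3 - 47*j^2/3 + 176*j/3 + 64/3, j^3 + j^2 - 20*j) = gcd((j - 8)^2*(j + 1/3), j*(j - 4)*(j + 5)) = 1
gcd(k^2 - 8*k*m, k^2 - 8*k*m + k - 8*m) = k - 8*m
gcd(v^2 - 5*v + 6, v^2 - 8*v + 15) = v - 3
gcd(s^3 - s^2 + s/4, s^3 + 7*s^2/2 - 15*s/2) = s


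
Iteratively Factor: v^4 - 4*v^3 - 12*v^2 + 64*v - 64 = (v + 4)*(v^3 - 8*v^2 + 20*v - 16) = (v - 4)*(v + 4)*(v^2 - 4*v + 4) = (v - 4)*(v - 2)*(v + 4)*(v - 2)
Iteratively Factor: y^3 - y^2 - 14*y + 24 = (y - 2)*(y^2 + y - 12) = (y - 3)*(y - 2)*(y + 4)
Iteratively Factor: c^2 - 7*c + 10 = (c - 2)*(c - 5)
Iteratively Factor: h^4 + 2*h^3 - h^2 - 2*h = (h - 1)*(h^3 + 3*h^2 + 2*h) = (h - 1)*(h + 2)*(h^2 + h) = h*(h - 1)*(h + 2)*(h + 1)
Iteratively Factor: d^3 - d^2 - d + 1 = (d + 1)*(d^2 - 2*d + 1) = (d - 1)*(d + 1)*(d - 1)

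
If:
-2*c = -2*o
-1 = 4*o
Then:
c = -1/4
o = -1/4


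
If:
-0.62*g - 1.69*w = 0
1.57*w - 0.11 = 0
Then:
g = -0.19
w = 0.07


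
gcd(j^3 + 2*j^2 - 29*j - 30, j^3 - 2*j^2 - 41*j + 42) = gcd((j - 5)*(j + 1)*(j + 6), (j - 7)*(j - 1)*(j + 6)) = j + 6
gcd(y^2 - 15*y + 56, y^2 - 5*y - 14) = y - 7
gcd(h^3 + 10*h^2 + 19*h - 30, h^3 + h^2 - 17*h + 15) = h^2 + 4*h - 5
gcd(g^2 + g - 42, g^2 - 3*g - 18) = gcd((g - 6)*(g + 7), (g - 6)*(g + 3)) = g - 6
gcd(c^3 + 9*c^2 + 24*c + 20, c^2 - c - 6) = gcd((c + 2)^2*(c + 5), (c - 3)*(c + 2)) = c + 2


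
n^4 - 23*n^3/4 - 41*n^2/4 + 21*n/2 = n*(n - 7)*(n - 3/4)*(n + 2)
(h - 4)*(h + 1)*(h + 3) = h^3 - 13*h - 12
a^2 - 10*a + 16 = (a - 8)*(a - 2)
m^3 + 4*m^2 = m^2*(m + 4)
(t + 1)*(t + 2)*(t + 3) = t^3 + 6*t^2 + 11*t + 6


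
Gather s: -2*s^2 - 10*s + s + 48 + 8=-2*s^2 - 9*s + 56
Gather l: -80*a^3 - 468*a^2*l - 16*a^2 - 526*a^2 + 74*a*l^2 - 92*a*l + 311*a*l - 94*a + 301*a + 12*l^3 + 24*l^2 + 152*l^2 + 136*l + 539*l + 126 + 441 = -80*a^3 - 542*a^2 + 207*a + 12*l^3 + l^2*(74*a + 176) + l*(-468*a^2 + 219*a + 675) + 567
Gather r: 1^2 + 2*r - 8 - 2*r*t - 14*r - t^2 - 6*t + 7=r*(-2*t - 12) - t^2 - 6*t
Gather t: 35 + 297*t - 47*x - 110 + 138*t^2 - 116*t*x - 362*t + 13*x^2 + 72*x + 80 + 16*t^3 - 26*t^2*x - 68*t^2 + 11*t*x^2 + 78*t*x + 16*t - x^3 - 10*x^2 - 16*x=16*t^3 + t^2*(70 - 26*x) + t*(11*x^2 - 38*x - 49) - x^3 + 3*x^2 + 9*x + 5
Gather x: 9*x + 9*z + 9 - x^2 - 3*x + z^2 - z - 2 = -x^2 + 6*x + z^2 + 8*z + 7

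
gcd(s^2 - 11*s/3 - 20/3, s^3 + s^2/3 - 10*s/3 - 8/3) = s + 4/3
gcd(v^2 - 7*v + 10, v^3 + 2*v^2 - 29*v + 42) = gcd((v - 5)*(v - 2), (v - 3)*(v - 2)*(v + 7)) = v - 2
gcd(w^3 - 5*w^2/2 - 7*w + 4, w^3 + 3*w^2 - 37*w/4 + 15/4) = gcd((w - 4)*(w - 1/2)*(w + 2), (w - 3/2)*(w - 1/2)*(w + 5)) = w - 1/2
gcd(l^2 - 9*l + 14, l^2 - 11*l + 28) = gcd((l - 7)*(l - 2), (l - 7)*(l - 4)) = l - 7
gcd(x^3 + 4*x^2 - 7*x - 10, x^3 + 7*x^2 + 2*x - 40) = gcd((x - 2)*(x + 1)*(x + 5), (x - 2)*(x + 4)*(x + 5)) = x^2 + 3*x - 10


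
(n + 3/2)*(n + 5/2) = n^2 + 4*n + 15/4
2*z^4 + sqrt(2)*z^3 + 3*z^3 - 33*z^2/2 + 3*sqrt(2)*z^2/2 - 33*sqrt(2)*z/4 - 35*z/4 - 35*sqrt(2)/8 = (z - 5/2)*(z + 7/2)*(sqrt(2)*z + 1)*(sqrt(2)*z + sqrt(2)/2)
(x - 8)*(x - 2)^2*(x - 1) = x^4 - 13*x^3 + 48*x^2 - 68*x + 32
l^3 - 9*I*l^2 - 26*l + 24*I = (l - 4*I)*(l - 3*I)*(l - 2*I)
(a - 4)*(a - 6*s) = a^2 - 6*a*s - 4*a + 24*s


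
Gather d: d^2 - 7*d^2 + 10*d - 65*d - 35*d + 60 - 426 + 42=-6*d^2 - 90*d - 324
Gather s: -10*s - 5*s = -15*s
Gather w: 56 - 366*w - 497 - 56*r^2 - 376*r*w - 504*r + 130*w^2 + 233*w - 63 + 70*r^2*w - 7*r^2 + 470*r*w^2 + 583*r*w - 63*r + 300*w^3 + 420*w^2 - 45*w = -63*r^2 - 567*r + 300*w^3 + w^2*(470*r + 550) + w*(70*r^2 + 207*r - 178) - 504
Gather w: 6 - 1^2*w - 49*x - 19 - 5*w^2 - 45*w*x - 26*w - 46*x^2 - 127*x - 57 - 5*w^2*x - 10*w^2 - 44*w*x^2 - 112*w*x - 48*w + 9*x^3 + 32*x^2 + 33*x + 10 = w^2*(-5*x - 15) + w*(-44*x^2 - 157*x - 75) + 9*x^3 - 14*x^2 - 143*x - 60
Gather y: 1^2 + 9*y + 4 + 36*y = 45*y + 5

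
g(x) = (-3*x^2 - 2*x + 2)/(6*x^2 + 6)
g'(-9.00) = 0.01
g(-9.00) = -0.45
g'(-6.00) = 0.02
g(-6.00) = -0.42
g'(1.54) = -0.19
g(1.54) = -0.41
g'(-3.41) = 0.06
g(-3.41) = -0.34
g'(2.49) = -0.05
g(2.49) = -0.50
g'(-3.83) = 0.04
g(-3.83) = -0.37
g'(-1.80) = 0.21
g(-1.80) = -0.16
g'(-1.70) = 0.23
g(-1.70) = -0.14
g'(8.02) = 0.00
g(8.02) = -0.53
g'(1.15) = -0.34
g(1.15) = -0.31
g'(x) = -12*x*(-3*x^2 - 2*x + 2)/(6*x^2 + 6)^2 + (-6*x - 2)/(6*x^2 + 6)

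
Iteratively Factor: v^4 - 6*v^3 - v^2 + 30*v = (v)*(v^3 - 6*v^2 - v + 30) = v*(v - 3)*(v^2 - 3*v - 10) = v*(v - 5)*(v - 3)*(v + 2)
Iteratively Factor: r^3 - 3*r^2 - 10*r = (r - 5)*(r^2 + 2*r) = (r - 5)*(r + 2)*(r)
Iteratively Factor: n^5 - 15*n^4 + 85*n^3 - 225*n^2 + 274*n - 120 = (n - 5)*(n^4 - 10*n^3 + 35*n^2 - 50*n + 24) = (n - 5)*(n - 4)*(n^3 - 6*n^2 + 11*n - 6) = (n - 5)*(n - 4)*(n - 3)*(n^2 - 3*n + 2) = (n - 5)*(n - 4)*(n - 3)*(n - 2)*(n - 1)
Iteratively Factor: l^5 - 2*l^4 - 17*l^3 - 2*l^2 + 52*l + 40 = (l - 5)*(l^4 + 3*l^3 - 2*l^2 - 12*l - 8) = (l - 5)*(l + 2)*(l^3 + l^2 - 4*l - 4) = (l - 5)*(l + 2)^2*(l^2 - l - 2) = (l - 5)*(l + 1)*(l + 2)^2*(l - 2)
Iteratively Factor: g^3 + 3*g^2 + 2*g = (g + 1)*(g^2 + 2*g) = g*(g + 1)*(g + 2)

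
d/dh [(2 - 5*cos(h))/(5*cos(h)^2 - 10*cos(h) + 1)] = 5*(-5*cos(h)^2 + 4*cos(h) - 3)*sin(h)/(5*sin(h)^2 + 10*cos(h) - 6)^2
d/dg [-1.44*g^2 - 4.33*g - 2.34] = -2.88*g - 4.33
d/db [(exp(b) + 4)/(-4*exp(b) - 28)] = -3*exp(b)/(4*(exp(b) + 7)^2)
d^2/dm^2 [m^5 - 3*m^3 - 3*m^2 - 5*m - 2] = 20*m^3 - 18*m - 6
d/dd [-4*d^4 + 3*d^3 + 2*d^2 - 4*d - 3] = -16*d^3 + 9*d^2 + 4*d - 4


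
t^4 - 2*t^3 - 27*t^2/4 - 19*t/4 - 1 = (t - 4)*(t + 1/2)^2*(t + 1)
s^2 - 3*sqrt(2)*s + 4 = (s - 2*sqrt(2))*(s - sqrt(2))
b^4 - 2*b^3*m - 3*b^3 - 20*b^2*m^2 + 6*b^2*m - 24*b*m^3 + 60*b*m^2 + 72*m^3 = (b - 3)*(b - 6*m)*(b + 2*m)^2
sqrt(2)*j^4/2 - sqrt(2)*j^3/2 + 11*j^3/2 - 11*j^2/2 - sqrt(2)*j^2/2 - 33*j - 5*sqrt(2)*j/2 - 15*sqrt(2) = (j - 3)*(j + sqrt(2)/2)*(j + 5*sqrt(2))*(sqrt(2)*j/2 + sqrt(2))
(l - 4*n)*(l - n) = l^2 - 5*l*n + 4*n^2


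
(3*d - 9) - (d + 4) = 2*d - 13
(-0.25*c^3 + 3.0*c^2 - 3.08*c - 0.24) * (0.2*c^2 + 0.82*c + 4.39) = -0.05*c^5 + 0.395*c^4 + 0.7465*c^3 + 10.5964*c^2 - 13.718*c - 1.0536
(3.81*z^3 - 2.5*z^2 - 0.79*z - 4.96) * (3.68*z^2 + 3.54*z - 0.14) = 14.0208*z^5 + 4.2874*z^4 - 12.2906*z^3 - 20.6994*z^2 - 17.4478*z + 0.6944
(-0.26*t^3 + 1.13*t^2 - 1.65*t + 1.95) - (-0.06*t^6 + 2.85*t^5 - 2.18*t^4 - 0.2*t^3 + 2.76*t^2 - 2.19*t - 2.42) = 0.06*t^6 - 2.85*t^5 + 2.18*t^4 - 0.06*t^3 - 1.63*t^2 + 0.54*t + 4.37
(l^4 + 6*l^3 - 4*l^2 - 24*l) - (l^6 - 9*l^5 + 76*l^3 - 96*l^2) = -l^6 + 9*l^5 + l^4 - 70*l^3 + 92*l^2 - 24*l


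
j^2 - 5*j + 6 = (j - 3)*(j - 2)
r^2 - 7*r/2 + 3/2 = (r - 3)*(r - 1/2)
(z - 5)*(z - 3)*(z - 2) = z^3 - 10*z^2 + 31*z - 30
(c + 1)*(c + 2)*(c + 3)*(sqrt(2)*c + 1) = sqrt(2)*c^4 + c^3 + 6*sqrt(2)*c^3 + 6*c^2 + 11*sqrt(2)*c^2 + 6*sqrt(2)*c + 11*c + 6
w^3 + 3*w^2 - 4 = (w - 1)*(w + 2)^2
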